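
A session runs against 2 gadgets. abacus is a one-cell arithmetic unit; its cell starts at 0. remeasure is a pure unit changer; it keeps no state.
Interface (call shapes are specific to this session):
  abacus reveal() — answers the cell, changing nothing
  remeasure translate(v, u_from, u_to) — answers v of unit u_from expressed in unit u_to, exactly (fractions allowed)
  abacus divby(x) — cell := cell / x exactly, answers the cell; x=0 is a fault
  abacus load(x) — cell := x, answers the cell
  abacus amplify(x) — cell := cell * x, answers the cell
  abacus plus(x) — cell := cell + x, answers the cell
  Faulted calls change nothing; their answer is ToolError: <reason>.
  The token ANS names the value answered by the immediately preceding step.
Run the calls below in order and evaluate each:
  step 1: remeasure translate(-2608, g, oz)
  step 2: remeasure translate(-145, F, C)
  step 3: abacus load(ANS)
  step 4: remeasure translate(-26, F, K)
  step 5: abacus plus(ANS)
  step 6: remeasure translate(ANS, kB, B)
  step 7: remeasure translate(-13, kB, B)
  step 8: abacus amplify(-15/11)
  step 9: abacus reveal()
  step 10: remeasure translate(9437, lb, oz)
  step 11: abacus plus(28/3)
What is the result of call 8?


>> remeasure translate(v=-2608, u_from=g, u_to=oz)
<< -4172800000/45359237
>> remeasure translate(v=-145, u_from=F, u_to=C)
<< -295/3
>> abacus load(x=ANS)
<< -295/3
>> remeasure translate(v=-26, u_from=F, u_to=K)
<< 43367/180
>> abacus plus(x=ANS)
<< 25667/180
>> remeasure translate(v=ANS, u_from=kB, u_to=B)
<< 1283350/9
>> remeasure translate(v=-13, u_from=kB, u_to=B)
<< -13000
>> abacus amplify(x=-15/11)
<< -25667/132
>> abacus reveal()
<< -25667/132
>> remeasure translate(v=9437, u_from=lb, u_to=oz)
<< 150992
>> abacus plus(x=28/3)
<< -8145/44

Answer: -25667/132


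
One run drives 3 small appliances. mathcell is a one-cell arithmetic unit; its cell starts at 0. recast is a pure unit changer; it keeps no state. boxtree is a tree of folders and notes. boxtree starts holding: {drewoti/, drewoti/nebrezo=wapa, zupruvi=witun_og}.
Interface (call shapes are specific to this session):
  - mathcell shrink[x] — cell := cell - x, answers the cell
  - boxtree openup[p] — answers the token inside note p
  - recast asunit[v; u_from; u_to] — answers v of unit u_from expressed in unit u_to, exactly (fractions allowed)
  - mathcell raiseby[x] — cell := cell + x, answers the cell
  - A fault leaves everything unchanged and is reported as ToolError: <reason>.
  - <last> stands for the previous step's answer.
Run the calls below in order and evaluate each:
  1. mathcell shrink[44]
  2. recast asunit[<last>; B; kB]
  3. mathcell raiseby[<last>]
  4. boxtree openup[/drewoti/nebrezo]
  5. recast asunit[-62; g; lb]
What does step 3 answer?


Then mathcell shrink with 44, which returns -44.
I invoke recast asunit with <last>, B, kB, and see -11/250.
I use mathcell raiseby with <last>, → -11011/250.
Invoking boxtree openup with /drewoti/nebrezo, giving wapa.
I try recast asunit with -62, g, lb, and observe -6200000/45359237.

Answer: -11011/250


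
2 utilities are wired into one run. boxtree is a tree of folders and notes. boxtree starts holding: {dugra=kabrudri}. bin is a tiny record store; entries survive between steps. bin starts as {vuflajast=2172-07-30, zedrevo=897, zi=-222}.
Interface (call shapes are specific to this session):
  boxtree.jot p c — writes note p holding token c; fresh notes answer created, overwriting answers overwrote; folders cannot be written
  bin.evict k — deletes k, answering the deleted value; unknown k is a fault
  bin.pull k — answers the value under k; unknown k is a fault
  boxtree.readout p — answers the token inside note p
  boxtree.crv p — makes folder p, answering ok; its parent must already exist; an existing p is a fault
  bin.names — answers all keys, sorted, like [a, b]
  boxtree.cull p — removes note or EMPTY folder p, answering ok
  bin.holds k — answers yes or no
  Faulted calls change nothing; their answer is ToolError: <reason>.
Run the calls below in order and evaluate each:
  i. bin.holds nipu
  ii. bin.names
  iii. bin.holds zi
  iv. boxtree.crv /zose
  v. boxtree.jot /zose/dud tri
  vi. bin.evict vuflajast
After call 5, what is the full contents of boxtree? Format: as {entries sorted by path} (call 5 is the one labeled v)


Answer: {dugra=kabrudri, zose/, zose/dud=tri}

Derivation:
! 1. holds(nipu) => no
! 2. names() => [vuflajast, zedrevo, zi]
! 3. holds(zi) => yes
! 4. crv(/zose) => ok
! 5. jot(/zose/dud, tri) => created
! 6. evict(vuflajast) => 2172-07-30


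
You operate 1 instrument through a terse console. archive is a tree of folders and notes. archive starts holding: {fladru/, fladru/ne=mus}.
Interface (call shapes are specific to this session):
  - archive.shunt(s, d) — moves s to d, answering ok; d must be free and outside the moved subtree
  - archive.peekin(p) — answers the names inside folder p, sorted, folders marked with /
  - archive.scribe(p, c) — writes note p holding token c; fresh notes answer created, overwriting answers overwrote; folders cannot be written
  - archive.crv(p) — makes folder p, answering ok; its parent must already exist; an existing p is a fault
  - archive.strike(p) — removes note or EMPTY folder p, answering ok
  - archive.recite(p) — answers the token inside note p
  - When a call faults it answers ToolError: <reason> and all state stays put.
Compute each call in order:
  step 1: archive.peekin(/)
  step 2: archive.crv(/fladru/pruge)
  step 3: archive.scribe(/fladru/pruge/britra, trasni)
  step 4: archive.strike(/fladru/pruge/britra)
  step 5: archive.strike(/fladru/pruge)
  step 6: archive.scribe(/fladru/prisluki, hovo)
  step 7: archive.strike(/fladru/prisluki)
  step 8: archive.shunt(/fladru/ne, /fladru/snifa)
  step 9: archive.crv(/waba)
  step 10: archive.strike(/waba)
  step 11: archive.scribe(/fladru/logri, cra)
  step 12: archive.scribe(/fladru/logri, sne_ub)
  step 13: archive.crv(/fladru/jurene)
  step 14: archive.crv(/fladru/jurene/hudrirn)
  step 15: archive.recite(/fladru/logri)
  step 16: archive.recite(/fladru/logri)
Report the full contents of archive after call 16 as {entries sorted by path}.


I invoke archive.peekin(p='/'), giving [fladru/].
Next I call archive.crv(p='/fladru/pruge'), giving ok.
Now I run archive.scribe(p='/fladru/pruge/britra', c='trasni'): created.
Using archive.strike(p='/fladru/pruge/britra'), and get ok.
Using archive.strike(p='/fladru/pruge'): ok.
I call archive.scribe(p='/fladru/prisluki', c='hovo'), giving created.
I try archive.strike(p='/fladru/prisluki'), — result: ok.
Calling archive.shunt(s='/fladru/ne', d='/fladru/snifa'), and see ok.
Now I run archive.crv(p='/waba'), and get ok.
Invoking archive.strike(p='/waba'), — result: ok.
I run archive.scribe(p='/fladru/logri', c='cra'), yielding created.
I invoke archive.scribe(p='/fladru/logri', c='sne_ub'), which returns overwrote.
Invoking archive.crv(p='/fladru/jurene'), and see ok.
I invoke archive.crv(p='/fladru/jurene/hudrirn'), and get ok.
Calling archive.recite(p='/fladru/logri'), which returns sne_ub.
Then archive.recite(p='/fladru/logri'), which returns sne_ub.

Answer: {fladru/, fladru/jurene/, fladru/jurene/hudrirn/, fladru/logri=sne_ub, fladru/snifa=mus}


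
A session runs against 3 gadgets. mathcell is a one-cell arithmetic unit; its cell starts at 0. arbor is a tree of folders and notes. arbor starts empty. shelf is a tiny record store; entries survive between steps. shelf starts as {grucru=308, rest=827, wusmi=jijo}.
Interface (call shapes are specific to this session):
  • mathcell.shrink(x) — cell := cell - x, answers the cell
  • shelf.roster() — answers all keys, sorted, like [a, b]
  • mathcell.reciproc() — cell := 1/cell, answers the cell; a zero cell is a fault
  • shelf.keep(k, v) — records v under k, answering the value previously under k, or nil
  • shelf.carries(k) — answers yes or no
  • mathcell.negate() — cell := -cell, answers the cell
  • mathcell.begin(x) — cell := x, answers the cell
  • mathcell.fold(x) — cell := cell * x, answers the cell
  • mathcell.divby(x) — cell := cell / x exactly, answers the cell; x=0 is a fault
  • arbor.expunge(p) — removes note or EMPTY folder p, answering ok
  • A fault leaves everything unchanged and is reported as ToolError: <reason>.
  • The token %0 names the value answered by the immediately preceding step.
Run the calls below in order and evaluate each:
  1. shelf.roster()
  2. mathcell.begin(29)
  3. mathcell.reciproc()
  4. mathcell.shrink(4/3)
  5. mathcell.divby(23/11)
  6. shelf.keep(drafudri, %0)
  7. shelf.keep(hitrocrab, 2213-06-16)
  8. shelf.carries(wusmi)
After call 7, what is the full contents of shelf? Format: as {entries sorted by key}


Answer: {drafudri=-1243/2001, grucru=308, hitrocrab=2213-06-16, rest=827, wusmi=jijo}

Derivation:
% shelf.roster
= [grucru, rest, wusmi]
% mathcell.begin x=29
= 29
% mathcell.reciproc
= 1/29
% mathcell.shrink x=4/3
= -113/87
% mathcell.divby x=23/11
= -1243/2001
% shelf.keep k=drafudri v=%0
= nil
% shelf.keep k=hitrocrab v=2213-06-16
= nil
% shelf.carries k=wusmi
= yes


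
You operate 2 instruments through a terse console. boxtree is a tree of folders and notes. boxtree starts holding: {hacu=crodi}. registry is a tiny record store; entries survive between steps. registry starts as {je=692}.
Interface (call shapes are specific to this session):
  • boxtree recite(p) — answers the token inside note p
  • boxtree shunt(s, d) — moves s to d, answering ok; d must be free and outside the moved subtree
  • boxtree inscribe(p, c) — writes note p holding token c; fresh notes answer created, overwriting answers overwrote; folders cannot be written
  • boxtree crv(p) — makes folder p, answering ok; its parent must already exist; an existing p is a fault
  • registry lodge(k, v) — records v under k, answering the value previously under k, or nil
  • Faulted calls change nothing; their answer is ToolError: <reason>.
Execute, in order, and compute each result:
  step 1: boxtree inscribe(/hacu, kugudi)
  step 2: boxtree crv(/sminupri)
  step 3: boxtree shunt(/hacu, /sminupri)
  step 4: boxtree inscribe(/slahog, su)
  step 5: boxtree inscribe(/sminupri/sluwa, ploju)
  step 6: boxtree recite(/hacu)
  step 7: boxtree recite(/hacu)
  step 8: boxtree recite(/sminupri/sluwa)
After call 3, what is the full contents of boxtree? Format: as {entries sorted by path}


Answer: {hacu=kugudi, sminupri/}

Derivation:
→ boxtree inscribe(p: /hacu, c: kugudi)
← overwrote
→ boxtree crv(p: /sminupri)
← ok
→ boxtree shunt(s: /hacu, d: /sminupri)
← ToolError: exists
→ boxtree inscribe(p: /slahog, c: su)
← created
→ boxtree inscribe(p: /sminupri/sluwa, c: ploju)
← created
→ boxtree recite(p: /hacu)
← kugudi
→ boxtree recite(p: /hacu)
← kugudi
→ boxtree recite(p: /sminupri/sluwa)
← ploju


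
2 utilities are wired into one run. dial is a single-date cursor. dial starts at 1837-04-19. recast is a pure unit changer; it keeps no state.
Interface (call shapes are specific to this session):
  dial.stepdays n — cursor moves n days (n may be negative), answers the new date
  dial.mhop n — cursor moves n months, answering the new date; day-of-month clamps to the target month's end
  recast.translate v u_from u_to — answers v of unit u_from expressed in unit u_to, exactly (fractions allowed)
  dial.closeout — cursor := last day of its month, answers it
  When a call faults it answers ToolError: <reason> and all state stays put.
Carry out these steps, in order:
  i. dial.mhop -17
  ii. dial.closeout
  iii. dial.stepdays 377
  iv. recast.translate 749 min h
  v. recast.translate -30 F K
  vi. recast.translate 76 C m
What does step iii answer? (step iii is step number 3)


> dial.mhop -17
:: 1835-11-19
> dial.closeout
:: 1835-11-30
> dial.stepdays 377
:: 1836-12-11
> recast.translate 749 min h
:: 749/60
> recast.translate -30 F K
:: 42967/180
> recast.translate 76 C m
:: ToolError: incompatible units

Answer: 1836-12-11


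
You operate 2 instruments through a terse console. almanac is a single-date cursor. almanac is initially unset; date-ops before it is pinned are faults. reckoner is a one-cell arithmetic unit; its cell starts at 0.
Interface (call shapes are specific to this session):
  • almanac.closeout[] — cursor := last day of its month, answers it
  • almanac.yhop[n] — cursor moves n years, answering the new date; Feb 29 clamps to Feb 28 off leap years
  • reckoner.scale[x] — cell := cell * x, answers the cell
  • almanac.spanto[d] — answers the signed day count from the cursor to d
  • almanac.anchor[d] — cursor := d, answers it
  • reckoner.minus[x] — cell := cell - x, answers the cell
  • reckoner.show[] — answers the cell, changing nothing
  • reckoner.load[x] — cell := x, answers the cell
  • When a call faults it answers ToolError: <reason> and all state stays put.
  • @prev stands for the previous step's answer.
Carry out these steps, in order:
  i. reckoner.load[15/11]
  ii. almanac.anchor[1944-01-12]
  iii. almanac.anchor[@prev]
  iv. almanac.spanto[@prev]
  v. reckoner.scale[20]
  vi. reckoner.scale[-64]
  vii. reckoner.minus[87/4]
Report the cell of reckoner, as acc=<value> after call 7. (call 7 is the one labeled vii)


Answer: acc=-77757/44

Derivation:
·→ load(x: 15/11)
·← 15/11
·→ anchor(d: 1944-01-12)
·← 1944-01-12
·→ anchor(d: @prev)
·← 1944-01-12
·→ spanto(d: @prev)
·← 0
·→ scale(x: 20)
·← 300/11
·→ scale(x: -64)
·← -19200/11
·→ minus(x: 87/4)
·← -77757/44


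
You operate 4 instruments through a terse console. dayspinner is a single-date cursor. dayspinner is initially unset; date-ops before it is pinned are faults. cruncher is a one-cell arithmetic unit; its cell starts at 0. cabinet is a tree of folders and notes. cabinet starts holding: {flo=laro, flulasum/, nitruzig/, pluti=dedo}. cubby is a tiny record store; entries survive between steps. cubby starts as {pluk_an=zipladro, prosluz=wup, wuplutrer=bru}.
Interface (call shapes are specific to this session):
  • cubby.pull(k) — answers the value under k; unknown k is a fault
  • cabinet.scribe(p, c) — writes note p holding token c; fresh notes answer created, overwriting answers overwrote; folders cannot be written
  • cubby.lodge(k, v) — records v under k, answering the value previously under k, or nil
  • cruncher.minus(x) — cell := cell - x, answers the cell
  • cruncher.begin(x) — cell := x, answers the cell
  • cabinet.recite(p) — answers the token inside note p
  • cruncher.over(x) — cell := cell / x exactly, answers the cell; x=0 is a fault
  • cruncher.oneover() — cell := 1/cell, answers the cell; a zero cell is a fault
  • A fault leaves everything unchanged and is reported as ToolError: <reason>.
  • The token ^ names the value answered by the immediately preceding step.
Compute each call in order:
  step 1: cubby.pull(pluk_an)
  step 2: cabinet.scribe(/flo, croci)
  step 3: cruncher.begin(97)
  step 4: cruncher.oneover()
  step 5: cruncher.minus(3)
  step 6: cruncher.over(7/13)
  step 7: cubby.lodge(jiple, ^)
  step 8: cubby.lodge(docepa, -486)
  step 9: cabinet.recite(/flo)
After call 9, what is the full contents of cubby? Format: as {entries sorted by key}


-> cubby.pull(k=pluk_an)
<- zipladro
-> cabinet.scribe(p=/flo, c=croci)
<- overwrote
-> cruncher.begin(x=97)
<- 97
-> cruncher.oneover()
<- 1/97
-> cruncher.minus(x=3)
<- -290/97
-> cruncher.over(x=7/13)
<- -3770/679
-> cubby.lodge(k=jiple, v=^)
<- nil
-> cubby.lodge(k=docepa, v=-486)
<- nil
-> cabinet.recite(p=/flo)
<- croci

Answer: {docepa=-486, jiple=-3770/679, pluk_an=zipladro, prosluz=wup, wuplutrer=bru}


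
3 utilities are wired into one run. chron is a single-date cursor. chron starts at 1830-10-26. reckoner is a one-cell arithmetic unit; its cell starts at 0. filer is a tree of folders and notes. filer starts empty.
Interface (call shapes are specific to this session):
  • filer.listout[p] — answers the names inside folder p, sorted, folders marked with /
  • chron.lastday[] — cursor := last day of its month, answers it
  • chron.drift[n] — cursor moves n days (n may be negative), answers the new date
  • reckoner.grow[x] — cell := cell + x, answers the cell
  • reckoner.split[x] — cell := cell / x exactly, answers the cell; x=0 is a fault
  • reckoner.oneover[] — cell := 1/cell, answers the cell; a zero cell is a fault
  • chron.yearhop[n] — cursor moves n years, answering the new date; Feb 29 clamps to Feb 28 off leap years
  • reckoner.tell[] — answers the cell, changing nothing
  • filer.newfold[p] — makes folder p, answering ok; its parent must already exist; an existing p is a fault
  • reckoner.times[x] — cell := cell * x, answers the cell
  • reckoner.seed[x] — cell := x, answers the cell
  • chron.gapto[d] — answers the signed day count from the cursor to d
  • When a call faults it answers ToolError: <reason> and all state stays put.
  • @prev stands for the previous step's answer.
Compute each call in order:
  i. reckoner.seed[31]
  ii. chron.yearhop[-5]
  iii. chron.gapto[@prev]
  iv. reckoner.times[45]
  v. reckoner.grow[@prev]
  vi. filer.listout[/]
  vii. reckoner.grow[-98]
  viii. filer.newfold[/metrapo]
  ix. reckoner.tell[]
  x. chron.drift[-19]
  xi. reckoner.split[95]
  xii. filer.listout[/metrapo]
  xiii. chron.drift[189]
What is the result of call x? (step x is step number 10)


I call reckoner.seed with x: 31, and see 31.
I use chron.yearhop with n: -5, and get 1825-10-26.
Now I run chron.gapto with d: @prev, — result: 0.
Now I run reckoner.times with x: 45, which returns 1395.
I try reckoner.grow with x: @prev, and get 2790.
I call filer.listout with p: /, and get [].
Now I run reckoner.grow with x: -98, — result: 2692.
I call filer.newfold with p: /metrapo, and observe ok.
I run reckoner.tell(), → 2692.
Using chron.drift with n: -19, and see 1825-10-07.
Using reckoner.split with x: 95, → 2692/95.
I try filer.listout with p: /metrapo, which returns [].
I run chron.drift with n: 189, and observe 1826-04-14.

Answer: 1825-10-07


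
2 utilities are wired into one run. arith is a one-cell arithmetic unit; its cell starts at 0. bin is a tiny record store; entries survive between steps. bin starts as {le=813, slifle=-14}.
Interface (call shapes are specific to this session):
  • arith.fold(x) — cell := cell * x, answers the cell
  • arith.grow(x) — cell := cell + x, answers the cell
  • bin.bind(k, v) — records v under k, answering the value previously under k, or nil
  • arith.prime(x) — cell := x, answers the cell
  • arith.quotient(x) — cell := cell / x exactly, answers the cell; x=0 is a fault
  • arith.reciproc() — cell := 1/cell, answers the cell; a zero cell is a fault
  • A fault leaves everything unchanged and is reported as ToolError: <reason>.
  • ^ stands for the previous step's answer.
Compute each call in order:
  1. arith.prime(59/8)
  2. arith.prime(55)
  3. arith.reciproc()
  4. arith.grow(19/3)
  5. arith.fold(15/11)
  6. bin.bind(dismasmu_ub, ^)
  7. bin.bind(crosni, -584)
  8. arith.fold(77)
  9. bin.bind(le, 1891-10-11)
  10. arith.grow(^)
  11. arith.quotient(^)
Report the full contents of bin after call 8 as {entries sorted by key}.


Answer: {crosni=-584, dismasmu_ub=1048/121, le=813, slifle=-14}

Derivation:
~$ prime x→59/8
[out] 59/8
~$ prime x→55
[out] 55
~$ reciproc
[out] 1/55
~$ grow x→19/3
[out] 1048/165
~$ fold x→15/11
[out] 1048/121
~$ bind k→dismasmu_ub v→^
[out] nil
~$ bind k→crosni v→-584
[out] nil
~$ fold x→77
[out] 7336/11
~$ bind k→le v→1891-10-11
[out] 813
~$ grow x→^
[out] 16279/11
~$ quotient x→^
[out] 1


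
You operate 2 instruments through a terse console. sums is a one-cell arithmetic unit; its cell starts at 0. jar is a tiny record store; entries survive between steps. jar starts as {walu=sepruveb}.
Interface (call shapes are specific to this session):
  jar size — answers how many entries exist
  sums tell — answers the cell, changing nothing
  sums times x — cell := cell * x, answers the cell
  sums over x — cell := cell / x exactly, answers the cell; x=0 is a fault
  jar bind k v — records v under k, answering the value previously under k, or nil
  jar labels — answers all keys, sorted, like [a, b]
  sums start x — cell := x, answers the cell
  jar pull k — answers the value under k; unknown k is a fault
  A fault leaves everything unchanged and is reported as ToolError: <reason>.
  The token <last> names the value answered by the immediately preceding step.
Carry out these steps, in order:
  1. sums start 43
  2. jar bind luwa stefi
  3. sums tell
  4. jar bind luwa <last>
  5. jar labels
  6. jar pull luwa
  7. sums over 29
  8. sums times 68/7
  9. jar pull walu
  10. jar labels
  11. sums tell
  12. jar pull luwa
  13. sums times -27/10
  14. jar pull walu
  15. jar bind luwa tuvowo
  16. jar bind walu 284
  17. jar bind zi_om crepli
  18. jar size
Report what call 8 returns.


// sums start(x: 43) => 43
// jar bind(k: luwa, v: stefi) => nil
// sums tell() => 43
// jar bind(k: luwa, v: <last>) => stefi
// jar labels() => [luwa, walu]
// jar pull(k: luwa) => 43
// sums over(x: 29) => 43/29
// sums times(x: 68/7) => 2924/203
// jar pull(k: walu) => sepruveb
// jar labels() => [luwa, walu]
// sums tell() => 2924/203
// jar pull(k: luwa) => 43
// sums times(x: -27/10) => -39474/1015
// jar pull(k: walu) => sepruveb
// jar bind(k: luwa, v: tuvowo) => 43
// jar bind(k: walu, v: 284) => sepruveb
// jar bind(k: zi_om, v: crepli) => nil
// jar size() => 3

Answer: 2924/203


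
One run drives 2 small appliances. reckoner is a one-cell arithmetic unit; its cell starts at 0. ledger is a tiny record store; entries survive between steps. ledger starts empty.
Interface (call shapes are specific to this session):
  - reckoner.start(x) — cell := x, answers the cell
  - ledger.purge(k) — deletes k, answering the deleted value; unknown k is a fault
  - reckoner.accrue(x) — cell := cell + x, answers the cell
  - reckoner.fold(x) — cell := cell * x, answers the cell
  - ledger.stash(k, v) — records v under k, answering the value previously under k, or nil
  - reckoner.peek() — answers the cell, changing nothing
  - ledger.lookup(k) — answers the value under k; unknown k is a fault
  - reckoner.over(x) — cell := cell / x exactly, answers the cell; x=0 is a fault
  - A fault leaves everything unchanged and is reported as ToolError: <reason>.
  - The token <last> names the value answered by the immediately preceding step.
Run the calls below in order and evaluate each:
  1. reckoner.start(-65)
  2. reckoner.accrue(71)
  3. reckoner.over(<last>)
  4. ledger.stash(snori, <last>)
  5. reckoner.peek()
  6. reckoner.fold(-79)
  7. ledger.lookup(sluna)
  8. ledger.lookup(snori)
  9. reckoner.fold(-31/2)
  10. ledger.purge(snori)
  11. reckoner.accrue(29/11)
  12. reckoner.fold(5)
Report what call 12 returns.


>>> start x=-65
:: -65
>>> accrue x=71
:: 6
>>> over x=<last>
:: 1
>>> stash k=snori v=<last>
:: nil
>>> peek
:: 1
>>> fold x=-79
:: -79
>>> lookup k=sluna
:: ToolError: no such key sluna
>>> lookup k=snori
:: 1
>>> fold x=-31/2
:: 2449/2
>>> purge k=snori
:: 1
>>> accrue x=29/11
:: 26997/22
>>> fold x=5
:: 134985/22

Answer: 134985/22


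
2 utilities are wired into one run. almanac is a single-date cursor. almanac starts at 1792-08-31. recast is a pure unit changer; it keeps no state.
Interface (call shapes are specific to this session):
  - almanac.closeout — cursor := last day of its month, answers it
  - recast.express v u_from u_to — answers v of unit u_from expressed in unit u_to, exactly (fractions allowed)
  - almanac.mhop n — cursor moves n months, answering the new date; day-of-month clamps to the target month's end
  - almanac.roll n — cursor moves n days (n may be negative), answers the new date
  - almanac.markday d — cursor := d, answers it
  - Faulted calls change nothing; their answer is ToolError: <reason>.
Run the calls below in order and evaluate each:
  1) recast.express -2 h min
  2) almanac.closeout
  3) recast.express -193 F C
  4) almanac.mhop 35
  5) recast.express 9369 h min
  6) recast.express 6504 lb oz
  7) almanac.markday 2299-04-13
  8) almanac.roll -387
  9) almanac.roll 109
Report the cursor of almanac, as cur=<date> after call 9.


Using recast.express using v→-2, u_from→h, u_to→min, — result: -120.
I invoke almanac.closeout, and see 1792-08-31.
I invoke recast.express using v→-193, u_from→F, u_to→C, yielding -125.
I try almanac.mhop using n→35, — result: 1795-07-31.
I run recast.express using v→9369, u_from→h, u_to→min, and observe 562140.
Now I run recast.express using v→6504, u_from→lb, u_to→oz, which returns 104064.
I use almanac.markday using d→2299-04-13, and get 2299-04-13.
I run almanac.roll using n→-387, yielding 2298-03-22.
I try almanac.roll using n→109, giving 2298-07-09.

Answer: cur=2298-07-09


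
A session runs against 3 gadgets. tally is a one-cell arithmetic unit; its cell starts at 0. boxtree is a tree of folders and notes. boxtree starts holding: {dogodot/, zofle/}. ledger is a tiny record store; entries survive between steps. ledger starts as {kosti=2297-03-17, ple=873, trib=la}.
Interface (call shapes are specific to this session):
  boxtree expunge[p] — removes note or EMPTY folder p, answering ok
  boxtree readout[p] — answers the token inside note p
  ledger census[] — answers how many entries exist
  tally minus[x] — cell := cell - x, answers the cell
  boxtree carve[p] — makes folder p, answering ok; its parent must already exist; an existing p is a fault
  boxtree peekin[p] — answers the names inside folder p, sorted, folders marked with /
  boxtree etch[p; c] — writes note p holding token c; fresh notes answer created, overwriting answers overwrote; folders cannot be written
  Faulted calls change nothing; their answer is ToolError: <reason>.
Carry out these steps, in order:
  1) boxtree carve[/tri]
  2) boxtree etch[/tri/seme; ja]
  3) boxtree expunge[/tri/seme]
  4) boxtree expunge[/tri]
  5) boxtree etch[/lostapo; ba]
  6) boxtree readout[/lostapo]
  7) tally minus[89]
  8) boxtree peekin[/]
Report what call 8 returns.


# boxtree carve(p→/tri) ~> ok
# boxtree etch(p→/tri/seme, c→ja) ~> created
# boxtree expunge(p→/tri/seme) ~> ok
# boxtree expunge(p→/tri) ~> ok
# boxtree etch(p→/lostapo, c→ba) ~> created
# boxtree readout(p→/lostapo) ~> ba
# tally minus(x→89) ~> -89
# boxtree peekin(p→/) ~> [dogodot/, lostapo, zofle/]

Answer: [dogodot/, lostapo, zofle/]


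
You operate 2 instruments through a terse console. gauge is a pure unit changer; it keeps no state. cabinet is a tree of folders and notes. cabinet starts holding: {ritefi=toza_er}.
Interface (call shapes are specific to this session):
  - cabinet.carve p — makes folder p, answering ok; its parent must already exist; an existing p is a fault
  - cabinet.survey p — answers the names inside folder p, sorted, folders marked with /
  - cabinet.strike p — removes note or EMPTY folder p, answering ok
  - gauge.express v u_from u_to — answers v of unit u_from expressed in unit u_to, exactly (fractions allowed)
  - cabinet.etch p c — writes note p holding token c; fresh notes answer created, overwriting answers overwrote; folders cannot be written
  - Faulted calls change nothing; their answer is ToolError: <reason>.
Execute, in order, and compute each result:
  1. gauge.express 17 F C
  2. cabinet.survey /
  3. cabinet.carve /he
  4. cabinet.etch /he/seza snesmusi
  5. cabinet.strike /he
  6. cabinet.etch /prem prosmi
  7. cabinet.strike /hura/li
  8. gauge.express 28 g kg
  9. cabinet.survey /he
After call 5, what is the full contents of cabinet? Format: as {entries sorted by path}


Answer: {he/, he/seza=snesmusi, ritefi=toza_er}

Derivation:
==> gauge.express(v=17, u_from=F, u_to=C)
<== -25/3
==> cabinet.survey(p=/)
<== [ritefi]
==> cabinet.carve(p=/he)
<== ok
==> cabinet.etch(p=/he/seza, c=snesmusi)
<== created
==> cabinet.strike(p=/he)
<== ToolError: not empty
==> cabinet.etch(p=/prem, c=prosmi)
<== created
==> cabinet.strike(p=/hura/li)
<== ToolError: not found
==> gauge.express(v=28, u_from=g, u_to=kg)
<== 7/250
==> cabinet.survey(p=/he)
<== [seza]


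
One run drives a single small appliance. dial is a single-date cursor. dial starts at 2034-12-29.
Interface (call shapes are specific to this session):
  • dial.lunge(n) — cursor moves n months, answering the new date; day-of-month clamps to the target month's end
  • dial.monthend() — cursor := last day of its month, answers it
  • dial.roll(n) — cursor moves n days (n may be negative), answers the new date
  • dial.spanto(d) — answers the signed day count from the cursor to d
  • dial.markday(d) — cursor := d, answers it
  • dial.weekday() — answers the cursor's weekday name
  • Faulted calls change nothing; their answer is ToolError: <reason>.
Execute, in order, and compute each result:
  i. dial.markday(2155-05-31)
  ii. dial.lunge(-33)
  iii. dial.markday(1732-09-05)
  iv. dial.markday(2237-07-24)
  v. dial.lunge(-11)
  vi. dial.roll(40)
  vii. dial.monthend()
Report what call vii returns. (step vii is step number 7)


Do: dial.markday[d: 2155-05-31]
See: 2155-05-31
Do: dial.lunge[n: -33]
See: 2152-08-31
Do: dial.markday[d: 1732-09-05]
See: 1732-09-05
Do: dial.markday[d: 2237-07-24]
See: 2237-07-24
Do: dial.lunge[n: -11]
See: 2236-08-24
Do: dial.roll[n: 40]
See: 2236-10-03
Do: dial.monthend[]
See: 2236-10-31

Answer: 2236-10-31


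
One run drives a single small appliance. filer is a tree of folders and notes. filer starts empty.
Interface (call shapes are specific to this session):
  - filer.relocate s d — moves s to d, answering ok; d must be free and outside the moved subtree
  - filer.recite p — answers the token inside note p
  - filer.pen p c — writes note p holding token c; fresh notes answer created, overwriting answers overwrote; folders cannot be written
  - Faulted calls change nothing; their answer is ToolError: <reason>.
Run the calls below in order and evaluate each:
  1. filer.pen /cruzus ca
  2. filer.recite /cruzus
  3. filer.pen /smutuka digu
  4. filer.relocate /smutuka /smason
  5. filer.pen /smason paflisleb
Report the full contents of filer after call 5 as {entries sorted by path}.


Answer: {cruzus=ca, smason=paflisleb}

Derivation:
// 1. pen(p: /cruzus, c: ca) ~> created
// 2. recite(p: /cruzus) ~> ca
// 3. pen(p: /smutuka, c: digu) ~> created
// 4. relocate(s: /smutuka, d: /smason) ~> ok
// 5. pen(p: /smason, c: paflisleb) ~> overwrote


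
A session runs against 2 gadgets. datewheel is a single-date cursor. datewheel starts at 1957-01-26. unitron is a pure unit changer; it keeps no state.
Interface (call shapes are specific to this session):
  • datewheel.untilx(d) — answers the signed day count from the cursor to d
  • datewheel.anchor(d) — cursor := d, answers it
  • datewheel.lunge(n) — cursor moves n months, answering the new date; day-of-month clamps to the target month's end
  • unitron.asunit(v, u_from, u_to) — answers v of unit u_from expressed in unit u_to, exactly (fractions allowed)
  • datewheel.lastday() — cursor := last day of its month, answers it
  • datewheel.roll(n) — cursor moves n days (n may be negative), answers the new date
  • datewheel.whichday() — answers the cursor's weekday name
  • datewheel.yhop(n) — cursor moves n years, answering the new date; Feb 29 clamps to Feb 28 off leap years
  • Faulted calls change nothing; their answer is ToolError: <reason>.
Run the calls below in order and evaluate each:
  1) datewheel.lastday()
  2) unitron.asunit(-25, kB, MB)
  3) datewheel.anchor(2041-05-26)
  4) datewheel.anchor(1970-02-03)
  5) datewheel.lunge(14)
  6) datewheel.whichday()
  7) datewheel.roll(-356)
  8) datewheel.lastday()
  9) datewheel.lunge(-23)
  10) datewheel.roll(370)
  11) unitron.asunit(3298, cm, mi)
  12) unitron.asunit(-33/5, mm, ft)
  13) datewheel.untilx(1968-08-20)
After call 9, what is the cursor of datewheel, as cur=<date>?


[in] datewheel.lastday
= 1957-01-31
[in] unitron.asunit v='-25' u_from='kB' u_to='MB'
= -1/40
[in] datewheel.anchor d='2041-05-26'
= 2041-05-26
[in] datewheel.anchor d='1970-02-03'
= 1970-02-03
[in] datewheel.lunge n='14'
= 1971-04-03
[in] datewheel.whichday
= Saturday
[in] datewheel.roll n='-356'
= 1970-04-12
[in] datewheel.lastday
= 1970-04-30
[in] datewheel.lunge n='-23'
= 1968-05-30
[in] datewheel.roll n='370'
= 1969-06-04
[in] unitron.asunit v='3298' u_from='cm' u_to='mi'
= 8245/402336
[in] unitron.asunit v='-33/5' u_from='mm' u_to='ft'
= -11/508
[in] datewheel.untilx d='1968-08-20'
= -288

Answer: cur=1968-05-30


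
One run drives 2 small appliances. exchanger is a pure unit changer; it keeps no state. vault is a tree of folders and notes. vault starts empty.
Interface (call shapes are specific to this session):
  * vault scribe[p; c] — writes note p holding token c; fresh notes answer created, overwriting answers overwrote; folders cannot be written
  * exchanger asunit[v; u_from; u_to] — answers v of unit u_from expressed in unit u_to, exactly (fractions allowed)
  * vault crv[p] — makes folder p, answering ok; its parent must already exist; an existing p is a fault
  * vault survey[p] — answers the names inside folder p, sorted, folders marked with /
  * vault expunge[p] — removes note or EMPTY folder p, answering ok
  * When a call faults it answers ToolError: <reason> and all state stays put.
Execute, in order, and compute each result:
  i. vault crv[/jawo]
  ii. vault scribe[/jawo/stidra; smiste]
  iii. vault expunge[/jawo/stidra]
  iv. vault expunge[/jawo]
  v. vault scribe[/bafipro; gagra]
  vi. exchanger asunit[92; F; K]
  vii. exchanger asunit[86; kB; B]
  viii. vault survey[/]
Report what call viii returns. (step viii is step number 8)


Answer: [bafipro]

Derivation:
Step: vault crv[/jawo]
Result: ok
Step: vault scribe[/jawo/stidra; smiste]
Result: created
Step: vault expunge[/jawo/stidra]
Result: ok
Step: vault expunge[/jawo]
Result: ok
Step: vault scribe[/bafipro; gagra]
Result: created
Step: exchanger asunit[92; F; K]
Result: 18389/60
Step: exchanger asunit[86; kB; B]
Result: 86000
Step: vault survey[/]
Result: [bafipro]


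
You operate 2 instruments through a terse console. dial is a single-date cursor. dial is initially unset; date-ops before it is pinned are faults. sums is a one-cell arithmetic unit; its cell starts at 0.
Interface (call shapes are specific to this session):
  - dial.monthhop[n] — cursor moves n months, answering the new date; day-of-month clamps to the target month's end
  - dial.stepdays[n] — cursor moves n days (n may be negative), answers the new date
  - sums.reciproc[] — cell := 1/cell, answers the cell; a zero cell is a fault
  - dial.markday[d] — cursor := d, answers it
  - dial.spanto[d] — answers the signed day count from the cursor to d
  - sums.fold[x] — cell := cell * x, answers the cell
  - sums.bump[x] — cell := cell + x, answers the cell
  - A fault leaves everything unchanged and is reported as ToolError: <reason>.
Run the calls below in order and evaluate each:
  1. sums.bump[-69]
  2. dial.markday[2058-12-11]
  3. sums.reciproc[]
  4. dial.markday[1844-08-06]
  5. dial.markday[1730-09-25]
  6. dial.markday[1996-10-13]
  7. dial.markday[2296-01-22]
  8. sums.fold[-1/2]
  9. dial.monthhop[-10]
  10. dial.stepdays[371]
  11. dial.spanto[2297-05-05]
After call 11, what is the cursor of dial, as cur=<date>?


% bump x='-69'
[out] -69
% markday d='2058-12-11'
[out] 2058-12-11
% reciproc
[out] -1/69
% markday d='1844-08-06'
[out] 1844-08-06
% markday d='1730-09-25'
[out] 1730-09-25
% markday d='1996-10-13'
[out] 1996-10-13
% markday d='2296-01-22'
[out] 2296-01-22
% fold x='-1/2'
[out] 1/138
% monthhop n='-10'
[out] 2295-03-22
% stepdays n='371'
[out] 2296-03-27
% spanto d='2297-05-05'
[out] 404

Answer: cur=2296-03-27


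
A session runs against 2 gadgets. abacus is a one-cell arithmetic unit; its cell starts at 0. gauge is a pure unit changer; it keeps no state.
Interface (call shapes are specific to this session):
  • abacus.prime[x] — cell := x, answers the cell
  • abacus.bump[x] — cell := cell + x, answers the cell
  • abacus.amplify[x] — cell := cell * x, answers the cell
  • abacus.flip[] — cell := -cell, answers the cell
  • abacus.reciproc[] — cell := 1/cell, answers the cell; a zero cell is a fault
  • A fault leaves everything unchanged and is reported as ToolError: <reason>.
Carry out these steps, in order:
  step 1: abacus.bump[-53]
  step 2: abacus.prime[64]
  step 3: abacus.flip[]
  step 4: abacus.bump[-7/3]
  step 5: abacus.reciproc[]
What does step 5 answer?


==> abacus.bump(x=-53)
<== -53
==> abacus.prime(x=64)
<== 64
==> abacus.flip()
<== -64
==> abacus.bump(x=-7/3)
<== -199/3
==> abacus.reciproc()
<== -3/199

Answer: -3/199


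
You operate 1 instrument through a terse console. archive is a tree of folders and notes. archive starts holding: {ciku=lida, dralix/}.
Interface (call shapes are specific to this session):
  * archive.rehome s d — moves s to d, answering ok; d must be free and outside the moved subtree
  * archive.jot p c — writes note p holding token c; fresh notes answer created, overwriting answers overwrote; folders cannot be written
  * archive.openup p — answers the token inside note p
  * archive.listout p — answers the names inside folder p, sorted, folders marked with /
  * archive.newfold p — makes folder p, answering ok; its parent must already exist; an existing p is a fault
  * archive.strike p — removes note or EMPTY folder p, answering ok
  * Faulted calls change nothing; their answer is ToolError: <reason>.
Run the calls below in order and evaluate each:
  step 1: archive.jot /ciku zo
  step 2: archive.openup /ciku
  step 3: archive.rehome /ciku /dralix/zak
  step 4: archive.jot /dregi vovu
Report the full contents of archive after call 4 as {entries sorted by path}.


I use jot passing p→/ciku, c→zo, and see overwrote.
Invoking openup passing p→/ciku, and get zo.
Calling rehome passing s→/ciku, d→/dralix/zak, — result: ok.
Then jot passing p→/dregi, c→vovu, giving created.

Answer: {dralix/, dralix/zak=zo, dregi=vovu}


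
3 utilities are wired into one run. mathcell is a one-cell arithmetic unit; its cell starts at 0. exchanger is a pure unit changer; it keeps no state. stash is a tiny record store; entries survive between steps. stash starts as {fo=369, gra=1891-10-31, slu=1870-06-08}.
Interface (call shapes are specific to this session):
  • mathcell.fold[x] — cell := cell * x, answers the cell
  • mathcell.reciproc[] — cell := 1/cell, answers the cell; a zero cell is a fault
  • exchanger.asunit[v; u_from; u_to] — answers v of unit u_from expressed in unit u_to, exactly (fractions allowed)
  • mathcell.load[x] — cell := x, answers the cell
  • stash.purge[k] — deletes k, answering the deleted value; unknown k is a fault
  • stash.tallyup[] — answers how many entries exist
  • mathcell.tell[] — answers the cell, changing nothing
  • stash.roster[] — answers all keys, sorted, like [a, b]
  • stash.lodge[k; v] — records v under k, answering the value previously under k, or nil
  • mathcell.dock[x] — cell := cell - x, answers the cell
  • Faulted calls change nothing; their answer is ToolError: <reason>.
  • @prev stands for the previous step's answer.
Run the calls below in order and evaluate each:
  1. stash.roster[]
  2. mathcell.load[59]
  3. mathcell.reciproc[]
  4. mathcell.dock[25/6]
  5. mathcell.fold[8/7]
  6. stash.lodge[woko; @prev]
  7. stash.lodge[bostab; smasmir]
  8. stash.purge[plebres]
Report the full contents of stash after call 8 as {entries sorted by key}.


→ stash.roster()
← [fo, gra, slu]
→ mathcell.load(x=59)
← 59
→ mathcell.reciproc()
← 1/59
→ mathcell.dock(x=25/6)
← -1469/354
→ mathcell.fold(x=8/7)
← -5876/1239
→ stash.lodge(k=woko, v=@prev)
← nil
→ stash.lodge(k=bostab, v=smasmir)
← nil
→ stash.purge(k=plebres)
← ToolError: no such key plebres

Answer: {bostab=smasmir, fo=369, gra=1891-10-31, slu=1870-06-08, woko=-5876/1239}


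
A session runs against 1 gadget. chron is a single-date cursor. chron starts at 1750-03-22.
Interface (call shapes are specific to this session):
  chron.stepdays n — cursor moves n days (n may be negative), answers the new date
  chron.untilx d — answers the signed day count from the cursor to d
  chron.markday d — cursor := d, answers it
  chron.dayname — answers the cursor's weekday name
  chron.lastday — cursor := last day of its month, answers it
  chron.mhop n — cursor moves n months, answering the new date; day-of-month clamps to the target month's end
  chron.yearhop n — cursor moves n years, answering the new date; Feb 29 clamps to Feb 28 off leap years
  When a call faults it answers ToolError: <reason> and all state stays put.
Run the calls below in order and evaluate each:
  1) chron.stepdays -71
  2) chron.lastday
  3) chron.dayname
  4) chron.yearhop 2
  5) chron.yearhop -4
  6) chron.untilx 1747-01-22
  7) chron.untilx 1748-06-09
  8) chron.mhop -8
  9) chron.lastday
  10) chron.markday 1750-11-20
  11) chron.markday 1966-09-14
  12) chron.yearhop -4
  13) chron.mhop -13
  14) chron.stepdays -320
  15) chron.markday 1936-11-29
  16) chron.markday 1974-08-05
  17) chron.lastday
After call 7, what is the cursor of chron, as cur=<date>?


Answer: cur=1748-01-31

Derivation:
~$ chron.stepdays n→-71
= 1750-01-10
~$ chron.lastday
= 1750-01-31
~$ chron.dayname
= Saturday
~$ chron.yearhop n→2
= 1752-01-31
~$ chron.yearhop n→-4
= 1748-01-31
~$ chron.untilx d→1747-01-22
= -374
~$ chron.untilx d→1748-06-09
= 130
~$ chron.mhop n→-8
= 1747-05-31
~$ chron.lastday
= 1747-05-31
~$ chron.markday d→1750-11-20
= 1750-11-20
~$ chron.markday d→1966-09-14
= 1966-09-14
~$ chron.yearhop n→-4
= 1962-09-14
~$ chron.mhop n→-13
= 1961-08-14
~$ chron.stepdays n→-320
= 1960-09-28
~$ chron.markday d→1936-11-29
= 1936-11-29
~$ chron.markday d→1974-08-05
= 1974-08-05
~$ chron.lastday
= 1974-08-31
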